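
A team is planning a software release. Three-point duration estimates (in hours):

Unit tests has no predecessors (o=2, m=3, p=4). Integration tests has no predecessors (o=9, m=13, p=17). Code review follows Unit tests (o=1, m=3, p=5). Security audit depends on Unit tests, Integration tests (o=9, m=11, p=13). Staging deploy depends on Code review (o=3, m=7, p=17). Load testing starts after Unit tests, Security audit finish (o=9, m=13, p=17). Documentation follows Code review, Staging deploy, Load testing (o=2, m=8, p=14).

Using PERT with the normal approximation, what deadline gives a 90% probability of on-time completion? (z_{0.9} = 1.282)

te_Unit tests = (2 + 4·3 + 4)/6 = 18/6 = 3; σ²_Unit tests = ((4−2)/6)² = 0.111
te_Integration tests = (9 + 4·13 + 17)/6 = 78/6 = 13; σ²_Integration tests = ((17−9)/6)² = 1.778
te_Code review = (1 + 4·3 + 5)/6 = 18/6 = 3; σ²_Code review = ((5−1)/6)² = 0.444
te_Security audit = (9 + 4·11 + 13)/6 = 66/6 = 11; σ²_Security audit = ((13−9)/6)² = 0.444
te_Staging deploy = (3 + 4·7 + 17)/6 = 48/6 = 8; σ²_Staging deploy = ((17−3)/6)² = 5.444
te_Load testing = (9 + 4·13 + 17)/6 = 78/6 = 13; σ²_Load testing = ((17−9)/6)² = 1.778
te_Documentation = (2 + 4·8 + 14)/6 = 48/6 = 8; σ²_Documentation = ((14−2)/6)² = 4.000

Forward pass:
ES_Unit tests = 0; EF_Unit tests = 3
ES_Integration tests = 0; EF_Integration tests = 13
ES_Code review = 3; EF_Code review = 3+3 = 6
ES_Security audit = max(EF_Unit tests=3, EF_Integration tests=13) = 13; EF_Security audit = 13+11 = 24
ES_Staging deploy = 6; EF_Staging deploy = 6+8 = 14
ES_Load testing = max(EF_Unit tests=3, EF_Security audit=24) = 24; EF_Load testing = 24+13 = 37
ES_Documentation = max(EF_Code review=6, EF_Staging deploy=14, EF_Load testing=37) = 37; EF_Documentation = 37+8 = 45
Expected project duration μ = 45 hours. Critical path: Integration tests → Security audit → Load testing → Documentation.

Variance along critical path = 1.778 + 0.444 + 1.778 + 4.000 = 8.000; σ = 2.828 hours.
D = μ + z·σ = 45 + 1.282·2.828 = 48.6 hours

48.6 hours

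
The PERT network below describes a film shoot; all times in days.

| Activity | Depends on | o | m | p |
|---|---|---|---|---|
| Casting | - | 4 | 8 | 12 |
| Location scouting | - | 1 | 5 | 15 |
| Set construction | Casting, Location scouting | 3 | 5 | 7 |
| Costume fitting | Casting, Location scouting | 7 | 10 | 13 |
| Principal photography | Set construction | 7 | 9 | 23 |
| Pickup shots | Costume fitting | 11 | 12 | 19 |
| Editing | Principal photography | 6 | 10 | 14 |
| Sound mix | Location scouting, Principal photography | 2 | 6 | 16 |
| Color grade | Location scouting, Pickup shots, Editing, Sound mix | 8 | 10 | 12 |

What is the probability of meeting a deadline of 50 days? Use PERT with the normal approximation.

te_Casting = (4 + 4·8 + 12)/6 = 48/6 = 8; σ²_Casting = ((12−4)/6)² = 1.778
te_Location scouting = (1 + 4·5 + 15)/6 = 36/6 = 6; σ²_Location scouting = ((15−1)/6)² = 5.444
te_Set construction = (3 + 4·5 + 7)/6 = 30/6 = 5; σ²_Set construction = ((7−3)/6)² = 0.444
te_Costume fitting = (7 + 4·10 + 13)/6 = 60/6 = 10; σ²_Costume fitting = ((13−7)/6)² = 1.000
te_Principal photography = (7 + 4·9 + 23)/6 = 66/6 = 11; σ²_Principal photography = ((23−7)/6)² = 7.111
te_Pickup shots = (11 + 4·12 + 19)/6 = 78/6 = 13; σ²_Pickup shots = ((19−11)/6)² = 1.778
te_Editing = (6 + 4·10 + 14)/6 = 60/6 = 10; σ²_Editing = ((14−6)/6)² = 1.778
te_Sound mix = (2 + 4·6 + 16)/6 = 42/6 = 7; σ²_Sound mix = ((16−2)/6)² = 5.444
te_Color grade = (8 + 4·10 + 12)/6 = 60/6 = 10; σ²_Color grade = ((12−8)/6)² = 0.444

Forward pass:
ES_Casting = 0; EF_Casting = 8
ES_Location scouting = 0; EF_Location scouting = 6
ES_Set construction = max(EF_Casting=8, EF_Location scouting=6) = 8; EF_Set construction = 8+5 = 13
ES_Costume fitting = max(EF_Casting=8, EF_Location scouting=6) = 8; EF_Costume fitting = 8+10 = 18
ES_Principal photography = 13; EF_Principal photography = 13+11 = 24
ES_Pickup shots = 18; EF_Pickup shots = 18+13 = 31
ES_Editing = 24; EF_Editing = 24+10 = 34
ES_Sound mix = max(EF_Location scouting=6, EF_Principal photography=24) = 24; EF_Sound mix = 24+7 = 31
ES_Color grade = max(EF_Location scouting=6, EF_Pickup shots=31, EF_Editing=34, EF_Sound mix=31) = 34; EF_Color grade = 34+10 = 44
Expected project duration μ = 44 days. Critical path: Casting → Set construction → Principal photography → Editing → Color grade.

Variance along critical path = 1.778 + 0.444 + 7.111 + 1.778 + 0.444 = 11.556; σ = √11.556 = 3.399 days.
Z = (50 − 44) / 3.399 = 1.765
P(T ≤ 50) = Φ(1.765) ≈ 0.961

0.961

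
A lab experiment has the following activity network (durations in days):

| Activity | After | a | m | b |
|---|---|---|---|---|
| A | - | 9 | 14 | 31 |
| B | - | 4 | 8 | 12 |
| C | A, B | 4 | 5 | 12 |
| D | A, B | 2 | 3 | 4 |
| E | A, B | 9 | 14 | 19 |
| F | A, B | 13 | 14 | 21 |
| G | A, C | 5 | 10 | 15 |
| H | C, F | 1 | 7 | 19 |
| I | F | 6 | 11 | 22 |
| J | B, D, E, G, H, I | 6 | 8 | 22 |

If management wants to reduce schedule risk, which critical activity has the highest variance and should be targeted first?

A

te_A = (9 + 4·14 + 31)/6 = 96/6 = 16; σ²_A = ((31−9)/6)² = 13.444
te_B = (4 + 4·8 + 12)/6 = 48/6 = 8; σ²_B = ((12−4)/6)² = 1.778
te_C = (4 + 4·5 + 12)/6 = 36/6 = 6; σ²_C = ((12−4)/6)² = 1.778
te_D = (2 + 4·3 + 4)/6 = 18/6 = 3; σ²_D = ((4−2)/6)² = 0.111
te_E = (9 + 4·14 + 19)/6 = 84/6 = 14; σ²_E = ((19−9)/6)² = 2.778
te_F = (13 + 4·14 + 21)/6 = 90/6 = 15; σ²_F = ((21−13)/6)² = 1.778
te_G = (5 + 4·10 + 15)/6 = 60/6 = 10; σ²_G = ((15−5)/6)² = 2.778
te_H = (1 + 4·7 + 19)/6 = 48/6 = 8; σ²_H = ((19−1)/6)² = 9.000
te_I = (6 + 4·11 + 22)/6 = 72/6 = 12; σ²_I = ((22−6)/6)² = 7.111
te_J = (6 + 4·8 + 22)/6 = 60/6 = 10; σ²_J = ((22−6)/6)² = 7.111

Forward pass:
ES_A = 0; EF_A = 16
ES_B = 0; EF_B = 8
ES_C = max(EF_A=16, EF_B=8) = 16; EF_C = 16+6 = 22
ES_D = max(EF_A=16, EF_B=8) = 16; EF_D = 16+3 = 19
ES_E = max(EF_A=16, EF_B=8) = 16; EF_E = 16+14 = 30
ES_F = max(EF_A=16, EF_B=8) = 16; EF_F = 16+15 = 31
ES_G = max(EF_A=16, EF_C=22) = 22; EF_G = 22+10 = 32
ES_H = max(EF_C=22, EF_F=31) = 31; EF_H = 31+8 = 39
ES_I = 31; EF_I = 31+12 = 43
ES_J = max(EF_B=8, EF_D=19, EF_E=30, EF_G=32, EF_H=39, EF_I=43) = 43; EF_J = 43+10 = 53
Expected project duration μ = 53 days. Critical path: A → F → I → J.

Variances on critical path: σ²_A=13.444, σ²_F=1.778, σ²_I=7.111, σ²_J=7.111.
Largest is σ²_A = 13.444.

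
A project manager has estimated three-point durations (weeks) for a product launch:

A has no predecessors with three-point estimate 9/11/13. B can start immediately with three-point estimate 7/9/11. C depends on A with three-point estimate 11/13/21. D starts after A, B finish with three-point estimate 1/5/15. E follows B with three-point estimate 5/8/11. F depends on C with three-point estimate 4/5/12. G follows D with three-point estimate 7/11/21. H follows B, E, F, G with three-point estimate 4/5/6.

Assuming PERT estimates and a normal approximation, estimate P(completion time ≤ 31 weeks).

0.013

te_A = (9 + 4·11 + 13)/6 = 66/6 = 11; σ²_A = ((13−9)/6)² = 0.444
te_B = (7 + 4·9 + 11)/6 = 54/6 = 9; σ²_B = ((11−7)/6)² = 0.444
te_C = (11 + 4·13 + 21)/6 = 84/6 = 14; σ²_C = ((21−11)/6)² = 2.778
te_D = (1 + 4·5 + 15)/6 = 36/6 = 6; σ²_D = ((15−1)/6)² = 5.444
te_E = (5 + 4·8 + 11)/6 = 48/6 = 8; σ²_E = ((11−5)/6)² = 1.000
te_F = (4 + 4·5 + 12)/6 = 36/6 = 6; σ²_F = ((12−4)/6)² = 1.778
te_G = (7 + 4·11 + 21)/6 = 72/6 = 12; σ²_G = ((21−7)/6)² = 5.444
te_H = (4 + 4·5 + 6)/6 = 30/6 = 5; σ²_H = ((6−4)/6)² = 0.111

Forward pass:
ES_A = 0; EF_A = 11
ES_B = 0; EF_B = 9
ES_C = 11; EF_C = 11+14 = 25
ES_D = max(EF_A=11, EF_B=9) = 11; EF_D = 11+6 = 17
ES_E = 9; EF_E = 9+8 = 17
ES_F = 25; EF_F = 25+6 = 31
ES_G = 17; EF_G = 17+12 = 29
ES_H = max(EF_B=9, EF_E=17, EF_F=31, EF_G=29) = 31; EF_H = 31+5 = 36
Expected project duration μ = 36 weeks. Critical path: A → C → F → H.

Variance along critical path = 0.444 + 2.778 + 1.778 + 0.111 = 5.111; σ = √5.111 = 2.261 weeks.
Z = (31 − 36) / 2.261 = -2.212
P(T ≤ 31) = Φ(-2.212) ≈ 0.013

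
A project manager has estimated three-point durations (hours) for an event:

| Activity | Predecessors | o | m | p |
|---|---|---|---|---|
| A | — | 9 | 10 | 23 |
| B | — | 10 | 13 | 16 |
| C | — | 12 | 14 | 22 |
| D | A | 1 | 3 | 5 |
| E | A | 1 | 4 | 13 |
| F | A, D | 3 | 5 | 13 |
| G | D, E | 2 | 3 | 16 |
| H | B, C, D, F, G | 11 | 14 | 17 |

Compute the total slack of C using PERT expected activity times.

te_A = (9 + 4·10 + 23)/6 = 72/6 = 12
te_B = (10 + 4·13 + 16)/6 = 78/6 = 13
te_C = (12 + 4·14 + 22)/6 = 90/6 = 15
te_D = (1 + 4·3 + 5)/6 = 18/6 = 3
te_E = (1 + 4·4 + 13)/6 = 30/6 = 5
te_F = (3 + 4·5 + 13)/6 = 36/6 = 6
te_G = (2 + 4·3 + 16)/6 = 30/6 = 5
te_H = (11 + 4·14 + 17)/6 = 84/6 = 14

Forward pass:
ES_A = 0; EF_A = 12
ES_B = 0; EF_B = 13
ES_C = 0; EF_C = 15
ES_D = 12; EF_D = 12+3 = 15
ES_E = 12; EF_E = 12+5 = 17
ES_F = max(EF_A=12, EF_D=15) = 15; EF_F = 15+6 = 21
ES_G = max(EF_D=15, EF_E=17) = 17; EF_G = 17+5 = 22
ES_H = max(EF_B=13, EF_C=15, EF_D=15, EF_F=21, EF_G=22) = 22; EF_H = 22+14 = 36
Expected project duration μ = 36 hours. Critical path: A → E → G → H.

Backward pass:
LF_H = 36; LS_H = 36−14 = 22
LF_G = LS_H = 22; LS_G = 22−5 = 17
LF_F = LS_H = 22; LS_F = 22−6 = 16
LF_E = LS_G = 17; LS_E = 17−5 = 12
LF_D = min(LS_F=16, LS_G=17, LS_H=22) = 16; LS_D = 16−3 = 13
LF_C = LS_H = 22; LS_C = 22−15 = 7
LF_B = LS_H = 22; LS_B = 22−13 = 9
LF_A = min(LS_D=13, LS_E=12, LS_F=16) = 12; LS_A = 12−12 = 0
Slack_C = LS_C − ES_C = 7 − 0 = 7

7 hours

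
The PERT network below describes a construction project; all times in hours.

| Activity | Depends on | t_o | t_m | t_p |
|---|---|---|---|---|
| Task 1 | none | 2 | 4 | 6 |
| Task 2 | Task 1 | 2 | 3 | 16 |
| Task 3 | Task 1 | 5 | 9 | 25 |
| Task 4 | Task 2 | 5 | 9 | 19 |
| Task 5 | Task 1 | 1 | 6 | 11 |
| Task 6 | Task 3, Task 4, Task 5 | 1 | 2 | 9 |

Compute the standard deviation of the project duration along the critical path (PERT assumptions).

te_Task 1 = (2 + 4·4 + 6)/6 = 24/6 = 4; σ²_Task 1 = ((6−2)/6)² = 0.444
te_Task 2 = (2 + 4·3 + 16)/6 = 30/6 = 5; σ²_Task 2 = ((16−2)/6)² = 5.444
te_Task 3 = (5 + 4·9 + 25)/6 = 66/6 = 11; σ²_Task 3 = ((25−5)/6)² = 11.111
te_Task 4 = (5 + 4·9 + 19)/6 = 60/6 = 10; σ²_Task 4 = ((19−5)/6)² = 5.444
te_Task 5 = (1 + 4·6 + 11)/6 = 36/6 = 6; σ²_Task 5 = ((11−1)/6)² = 2.778
te_Task 6 = (1 + 4·2 + 9)/6 = 18/6 = 3; σ²_Task 6 = ((9−1)/6)² = 1.778

Forward pass:
ES_Task 1 = 0; EF_Task 1 = 4
ES_Task 2 = 4; EF_Task 2 = 4+5 = 9
ES_Task 3 = 4; EF_Task 3 = 4+11 = 15
ES_Task 4 = 9; EF_Task 4 = 9+10 = 19
ES_Task 5 = 4; EF_Task 5 = 4+6 = 10
ES_Task 6 = max(EF_Task 3=15, EF_Task 4=19, EF_Task 5=10) = 19; EF_Task 6 = 19+3 = 22
Expected project duration μ = 22 hours. Critical path: Task 1 → Task 2 → Task 4 → Task 6.

Variance along critical path = 0.444 + 5.444 + 5.444 + 1.778 = 13.111
σ = √13.111 = 3.621 hours

3.62 hours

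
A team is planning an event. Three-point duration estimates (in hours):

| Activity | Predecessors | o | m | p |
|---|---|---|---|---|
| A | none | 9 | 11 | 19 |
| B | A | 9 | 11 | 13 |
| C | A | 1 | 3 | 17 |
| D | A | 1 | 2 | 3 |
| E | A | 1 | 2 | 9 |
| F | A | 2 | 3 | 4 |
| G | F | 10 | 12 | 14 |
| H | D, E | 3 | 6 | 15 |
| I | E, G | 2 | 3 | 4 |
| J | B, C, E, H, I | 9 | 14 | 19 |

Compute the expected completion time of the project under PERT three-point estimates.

44 hours

te_A = (9 + 4·11 + 19)/6 = 72/6 = 12
te_B = (9 + 4·11 + 13)/6 = 66/6 = 11
te_C = (1 + 4·3 + 17)/6 = 30/6 = 5
te_D = (1 + 4·2 + 3)/6 = 12/6 = 2
te_E = (1 + 4·2 + 9)/6 = 18/6 = 3
te_F = (2 + 4·3 + 4)/6 = 18/6 = 3
te_G = (10 + 4·12 + 14)/6 = 72/6 = 12
te_H = (3 + 4·6 + 15)/6 = 42/6 = 7
te_I = (2 + 4·3 + 4)/6 = 18/6 = 3
te_J = (9 + 4·14 + 19)/6 = 84/6 = 14

Forward pass:
ES_A = 0; EF_A = 12
ES_B = 12; EF_B = 12+11 = 23
ES_C = 12; EF_C = 12+5 = 17
ES_D = 12; EF_D = 12+2 = 14
ES_E = 12; EF_E = 12+3 = 15
ES_F = 12; EF_F = 12+3 = 15
ES_G = 15; EF_G = 15+12 = 27
ES_H = max(EF_D=14, EF_E=15) = 15; EF_H = 15+7 = 22
ES_I = max(EF_E=15, EF_G=27) = 27; EF_I = 27+3 = 30
ES_J = max(EF_B=23, EF_C=17, EF_E=15, EF_H=22, EF_I=30) = 30; EF_J = 30+14 = 44
Expected project duration μ = 44 hours. Critical path: A → F → G → I → J.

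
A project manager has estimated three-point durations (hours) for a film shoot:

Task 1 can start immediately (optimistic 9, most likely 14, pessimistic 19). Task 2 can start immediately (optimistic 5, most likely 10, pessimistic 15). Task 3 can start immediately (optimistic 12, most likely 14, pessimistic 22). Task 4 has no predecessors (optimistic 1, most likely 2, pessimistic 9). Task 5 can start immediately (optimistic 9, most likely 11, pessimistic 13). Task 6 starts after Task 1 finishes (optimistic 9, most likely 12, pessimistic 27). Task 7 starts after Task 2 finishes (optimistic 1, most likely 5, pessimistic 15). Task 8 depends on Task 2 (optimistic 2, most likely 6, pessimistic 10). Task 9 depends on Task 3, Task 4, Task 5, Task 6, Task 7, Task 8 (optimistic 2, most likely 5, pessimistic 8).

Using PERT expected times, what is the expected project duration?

33 hours

te_Task 1 = (9 + 4·14 + 19)/6 = 84/6 = 14
te_Task 2 = (5 + 4·10 + 15)/6 = 60/6 = 10
te_Task 3 = (12 + 4·14 + 22)/6 = 90/6 = 15
te_Task 4 = (1 + 4·2 + 9)/6 = 18/6 = 3
te_Task 5 = (9 + 4·11 + 13)/6 = 66/6 = 11
te_Task 6 = (9 + 4·12 + 27)/6 = 84/6 = 14
te_Task 7 = (1 + 4·5 + 15)/6 = 36/6 = 6
te_Task 8 = (2 + 4·6 + 10)/6 = 36/6 = 6
te_Task 9 = (2 + 4·5 + 8)/6 = 30/6 = 5

Forward pass:
ES_Task 1 = 0; EF_Task 1 = 14
ES_Task 2 = 0; EF_Task 2 = 10
ES_Task 3 = 0; EF_Task 3 = 15
ES_Task 4 = 0; EF_Task 4 = 3
ES_Task 5 = 0; EF_Task 5 = 11
ES_Task 6 = 14; EF_Task 6 = 14+14 = 28
ES_Task 7 = 10; EF_Task 7 = 10+6 = 16
ES_Task 8 = 10; EF_Task 8 = 10+6 = 16
ES_Task 9 = max(EF_Task 3=15, EF_Task 4=3, EF_Task 5=11, EF_Task 6=28, EF_Task 7=16, EF_Task 8=16) = 28; EF_Task 9 = 28+5 = 33
Expected project duration μ = 33 hours. Critical path: Task 1 → Task 6 → Task 9.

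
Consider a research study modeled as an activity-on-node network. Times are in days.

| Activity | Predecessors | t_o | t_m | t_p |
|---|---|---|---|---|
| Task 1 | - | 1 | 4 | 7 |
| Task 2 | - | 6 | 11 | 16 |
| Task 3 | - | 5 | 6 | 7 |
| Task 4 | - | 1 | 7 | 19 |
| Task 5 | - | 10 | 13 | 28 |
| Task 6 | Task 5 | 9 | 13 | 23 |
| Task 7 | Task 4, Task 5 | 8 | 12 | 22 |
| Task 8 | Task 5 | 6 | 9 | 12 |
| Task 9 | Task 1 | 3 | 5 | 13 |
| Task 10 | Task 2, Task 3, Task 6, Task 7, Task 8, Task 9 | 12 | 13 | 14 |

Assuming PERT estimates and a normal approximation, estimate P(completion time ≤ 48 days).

0.942

te_Task 1 = (1 + 4·4 + 7)/6 = 24/6 = 4; σ²_Task 1 = ((7−1)/6)² = 1.000
te_Task 2 = (6 + 4·11 + 16)/6 = 66/6 = 11; σ²_Task 2 = ((16−6)/6)² = 2.778
te_Task 3 = (5 + 4·6 + 7)/6 = 36/6 = 6; σ²_Task 3 = ((7−5)/6)² = 0.111
te_Task 4 = (1 + 4·7 + 19)/6 = 48/6 = 8; σ²_Task 4 = ((19−1)/6)² = 9.000
te_Task 5 = (10 + 4·13 + 28)/6 = 90/6 = 15; σ²_Task 5 = ((28−10)/6)² = 9.000
te_Task 6 = (9 + 4·13 + 23)/6 = 84/6 = 14; σ²_Task 6 = ((23−9)/6)² = 5.444
te_Task 7 = (8 + 4·12 + 22)/6 = 78/6 = 13; σ²_Task 7 = ((22−8)/6)² = 5.444
te_Task 8 = (6 + 4·9 + 12)/6 = 54/6 = 9; σ²_Task 8 = ((12−6)/6)² = 1.000
te_Task 9 = (3 + 4·5 + 13)/6 = 36/6 = 6; σ²_Task 9 = ((13−3)/6)² = 2.778
te_Task 10 = (12 + 4·13 + 14)/6 = 78/6 = 13; σ²_Task 10 = ((14−12)/6)² = 0.111

Forward pass:
ES_Task 1 = 0; EF_Task 1 = 4
ES_Task 2 = 0; EF_Task 2 = 11
ES_Task 3 = 0; EF_Task 3 = 6
ES_Task 4 = 0; EF_Task 4 = 8
ES_Task 5 = 0; EF_Task 5 = 15
ES_Task 6 = 15; EF_Task 6 = 15+14 = 29
ES_Task 7 = max(EF_Task 4=8, EF_Task 5=15) = 15; EF_Task 7 = 15+13 = 28
ES_Task 8 = 15; EF_Task 8 = 15+9 = 24
ES_Task 9 = 4; EF_Task 9 = 4+6 = 10
ES_Task 10 = max(EF_Task 2=11, EF_Task 3=6, EF_Task 6=29, EF_Task 7=28, EF_Task 8=24, EF_Task 9=10) = 29; EF_Task 10 = 29+13 = 42
Expected project duration μ = 42 days. Critical path: Task 5 → Task 6 → Task 10.

Variance along critical path = 9.000 + 5.444 + 0.111 = 14.556; σ = √14.556 = 3.815 days.
Z = (48 − 42) / 3.815 = 1.573
P(T ≤ 48) = Φ(1.573) ≈ 0.942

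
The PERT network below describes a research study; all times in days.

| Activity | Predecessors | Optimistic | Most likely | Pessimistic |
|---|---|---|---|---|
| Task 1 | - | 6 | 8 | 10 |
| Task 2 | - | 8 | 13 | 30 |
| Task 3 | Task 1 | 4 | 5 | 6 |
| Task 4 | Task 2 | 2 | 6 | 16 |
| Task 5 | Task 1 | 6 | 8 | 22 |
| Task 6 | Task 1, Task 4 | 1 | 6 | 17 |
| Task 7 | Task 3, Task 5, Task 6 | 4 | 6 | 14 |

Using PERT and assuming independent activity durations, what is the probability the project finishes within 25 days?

te_Task 1 = (6 + 4·8 + 10)/6 = 48/6 = 8; σ²_Task 1 = ((10−6)/6)² = 0.444
te_Task 2 = (8 + 4·13 + 30)/6 = 90/6 = 15; σ²_Task 2 = ((30−8)/6)² = 13.444
te_Task 3 = (4 + 4·5 + 6)/6 = 30/6 = 5; σ²_Task 3 = ((6−4)/6)² = 0.111
te_Task 4 = (2 + 4·6 + 16)/6 = 42/6 = 7; σ²_Task 4 = ((16−2)/6)² = 5.444
te_Task 5 = (6 + 4·8 + 22)/6 = 60/6 = 10; σ²_Task 5 = ((22−6)/6)² = 7.111
te_Task 6 = (1 + 4·6 + 17)/6 = 42/6 = 7; σ²_Task 6 = ((17−1)/6)² = 7.111
te_Task 7 = (4 + 4·6 + 14)/6 = 42/6 = 7; σ²_Task 7 = ((14−4)/6)² = 2.778

Forward pass:
ES_Task 1 = 0; EF_Task 1 = 8
ES_Task 2 = 0; EF_Task 2 = 15
ES_Task 3 = 8; EF_Task 3 = 8+5 = 13
ES_Task 4 = 15; EF_Task 4 = 15+7 = 22
ES_Task 5 = 8; EF_Task 5 = 8+10 = 18
ES_Task 6 = max(EF_Task 1=8, EF_Task 4=22) = 22; EF_Task 6 = 22+7 = 29
ES_Task 7 = max(EF_Task 3=13, EF_Task 5=18, EF_Task 6=29) = 29; EF_Task 7 = 29+7 = 36
Expected project duration μ = 36 days. Critical path: Task 2 → Task 4 → Task 6 → Task 7.

Variance along critical path = 13.444 + 5.444 + 7.111 + 2.778 = 28.778; σ = √28.778 = 5.364 days.
Z = (25 − 36) / 5.364 = -2.051
P(T ≤ 25) = Φ(-2.051) ≈ 0.020

0.020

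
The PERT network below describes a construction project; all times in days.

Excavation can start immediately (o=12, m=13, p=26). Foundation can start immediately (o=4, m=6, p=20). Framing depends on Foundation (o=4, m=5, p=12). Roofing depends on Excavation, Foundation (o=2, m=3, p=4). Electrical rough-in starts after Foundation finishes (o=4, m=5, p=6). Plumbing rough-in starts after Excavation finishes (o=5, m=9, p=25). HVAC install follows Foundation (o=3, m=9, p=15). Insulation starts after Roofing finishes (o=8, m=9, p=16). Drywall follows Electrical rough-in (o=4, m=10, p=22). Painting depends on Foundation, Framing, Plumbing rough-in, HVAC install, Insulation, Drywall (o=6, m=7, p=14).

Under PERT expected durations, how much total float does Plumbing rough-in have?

2 days

te_Excavation = (12 + 4·13 + 26)/6 = 90/6 = 15
te_Foundation = (4 + 4·6 + 20)/6 = 48/6 = 8
te_Framing = (4 + 4·5 + 12)/6 = 36/6 = 6
te_Roofing = (2 + 4·3 + 4)/6 = 18/6 = 3
te_Electrical rough-in = (4 + 4·5 + 6)/6 = 30/6 = 5
te_Plumbing rough-in = (5 + 4·9 + 25)/6 = 66/6 = 11
te_HVAC install = (3 + 4·9 + 15)/6 = 54/6 = 9
te_Insulation = (8 + 4·9 + 16)/6 = 60/6 = 10
te_Drywall = (4 + 4·10 + 22)/6 = 66/6 = 11
te_Painting = (6 + 4·7 + 14)/6 = 48/6 = 8

Forward pass:
ES_Excavation = 0; EF_Excavation = 15
ES_Foundation = 0; EF_Foundation = 8
ES_Framing = 8; EF_Framing = 8+6 = 14
ES_Roofing = max(EF_Excavation=15, EF_Foundation=8) = 15; EF_Roofing = 15+3 = 18
ES_Electrical rough-in = 8; EF_Electrical rough-in = 8+5 = 13
ES_Plumbing rough-in = 15; EF_Plumbing rough-in = 15+11 = 26
ES_HVAC install = 8; EF_HVAC install = 8+9 = 17
ES_Insulation = 18; EF_Insulation = 18+10 = 28
ES_Drywall = 13; EF_Drywall = 13+11 = 24
ES_Painting = max(EF_Foundation=8, EF_Framing=14, EF_Plumbing rough-in=26, EF_HVAC install=17, EF_Insulation=28, EF_Drywall=24) = 28; EF_Painting = 28+8 = 36
Expected project duration μ = 36 days. Critical path: Excavation → Roofing → Insulation → Painting.

Backward pass:
LF_Painting = 36; LS_Painting = 36−8 = 28
LF_Drywall = LS_Painting = 28; LS_Drywall = 28−11 = 17
LF_Insulation = LS_Painting = 28; LS_Insulation = 28−10 = 18
LF_HVAC install = LS_Painting = 28; LS_HVAC install = 28−9 = 19
LF_Plumbing rough-in = LS_Painting = 28; LS_Plumbing rough-in = 28−11 = 17
LF_Electrical rough-in = LS_Drywall = 17; LS_Electrical rough-in = 17−5 = 12
LF_Roofing = LS_Insulation = 18; LS_Roofing = 18−3 = 15
LF_Framing = LS_Painting = 28; LS_Framing = 28−6 = 22
LF_Foundation = min(LS_Framing=22, LS_Roofing=15, LS_Electrical rough-in=12, LS_HVAC install=19, LS_Painting=28) = 12; LS_Foundation = 12−8 = 4
LF_Excavation = min(LS_Roofing=15, LS_Plumbing rough-in=17) = 15; LS_Excavation = 15−15 = 0
Slack_Plumbing rough-in = LS_Plumbing rough-in − ES_Plumbing rough-in = 17 − 15 = 2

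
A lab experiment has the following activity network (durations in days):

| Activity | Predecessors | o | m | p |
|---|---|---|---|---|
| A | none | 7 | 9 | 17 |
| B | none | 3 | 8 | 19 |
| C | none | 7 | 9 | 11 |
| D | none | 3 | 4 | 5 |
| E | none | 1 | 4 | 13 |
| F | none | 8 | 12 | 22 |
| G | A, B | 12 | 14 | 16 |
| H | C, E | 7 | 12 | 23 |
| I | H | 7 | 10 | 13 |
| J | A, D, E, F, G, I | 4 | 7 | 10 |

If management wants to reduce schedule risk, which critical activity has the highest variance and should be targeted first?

H

te_A = (7 + 4·9 + 17)/6 = 60/6 = 10; σ²_A = ((17−7)/6)² = 2.778
te_B = (3 + 4·8 + 19)/6 = 54/6 = 9; σ²_B = ((19−3)/6)² = 7.111
te_C = (7 + 4·9 + 11)/6 = 54/6 = 9; σ²_C = ((11−7)/6)² = 0.444
te_D = (3 + 4·4 + 5)/6 = 24/6 = 4; σ²_D = ((5−3)/6)² = 0.111
te_E = (1 + 4·4 + 13)/6 = 30/6 = 5; σ²_E = ((13−1)/6)² = 4.000
te_F = (8 + 4·12 + 22)/6 = 78/6 = 13; σ²_F = ((22−8)/6)² = 5.444
te_G = (12 + 4·14 + 16)/6 = 84/6 = 14; σ²_G = ((16−12)/6)² = 0.444
te_H = (7 + 4·12 + 23)/6 = 78/6 = 13; σ²_H = ((23−7)/6)² = 7.111
te_I = (7 + 4·10 + 13)/6 = 60/6 = 10; σ²_I = ((13−7)/6)² = 1.000
te_J = (4 + 4·7 + 10)/6 = 42/6 = 7; σ²_J = ((10−4)/6)² = 1.000

Forward pass:
ES_A = 0; EF_A = 10
ES_B = 0; EF_B = 9
ES_C = 0; EF_C = 9
ES_D = 0; EF_D = 4
ES_E = 0; EF_E = 5
ES_F = 0; EF_F = 13
ES_G = max(EF_A=10, EF_B=9) = 10; EF_G = 10+14 = 24
ES_H = max(EF_C=9, EF_E=5) = 9; EF_H = 9+13 = 22
ES_I = 22; EF_I = 22+10 = 32
ES_J = max(EF_A=10, EF_D=4, EF_E=5, EF_F=13, EF_G=24, EF_I=32) = 32; EF_J = 32+7 = 39
Expected project duration μ = 39 days. Critical path: C → H → I → J.

Variances on critical path: σ²_C=0.444, σ²_H=7.111, σ²_I=1.000, σ²_J=1.000.
Largest is σ²_H = 7.111.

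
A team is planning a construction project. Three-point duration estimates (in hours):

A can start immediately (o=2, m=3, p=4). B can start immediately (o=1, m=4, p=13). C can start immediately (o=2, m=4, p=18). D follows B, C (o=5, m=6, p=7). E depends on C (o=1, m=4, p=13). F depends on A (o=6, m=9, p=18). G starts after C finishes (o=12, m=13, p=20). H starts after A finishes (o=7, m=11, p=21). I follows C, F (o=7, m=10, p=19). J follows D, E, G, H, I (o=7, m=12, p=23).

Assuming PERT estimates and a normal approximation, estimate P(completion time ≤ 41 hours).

0.847

te_A = (2 + 4·3 + 4)/6 = 18/6 = 3; σ²_A = ((4−2)/6)² = 0.111
te_B = (1 + 4·4 + 13)/6 = 30/6 = 5; σ²_B = ((13−1)/6)² = 4.000
te_C = (2 + 4·4 + 18)/6 = 36/6 = 6; σ²_C = ((18−2)/6)² = 7.111
te_D = (5 + 4·6 + 7)/6 = 36/6 = 6; σ²_D = ((7−5)/6)² = 0.111
te_E = (1 + 4·4 + 13)/6 = 30/6 = 5; σ²_E = ((13−1)/6)² = 4.000
te_F = (6 + 4·9 + 18)/6 = 60/6 = 10; σ²_F = ((18−6)/6)² = 4.000
te_G = (12 + 4·13 + 20)/6 = 84/6 = 14; σ²_G = ((20−12)/6)² = 1.778
te_H = (7 + 4·11 + 21)/6 = 72/6 = 12; σ²_H = ((21−7)/6)² = 5.444
te_I = (7 + 4·10 + 19)/6 = 66/6 = 11; σ²_I = ((19−7)/6)² = 4.000
te_J = (7 + 4·12 + 23)/6 = 78/6 = 13; σ²_J = ((23−7)/6)² = 7.111

Forward pass:
ES_A = 0; EF_A = 3
ES_B = 0; EF_B = 5
ES_C = 0; EF_C = 6
ES_D = max(EF_B=5, EF_C=6) = 6; EF_D = 6+6 = 12
ES_E = 6; EF_E = 6+5 = 11
ES_F = 3; EF_F = 3+10 = 13
ES_G = 6; EF_G = 6+14 = 20
ES_H = 3; EF_H = 3+12 = 15
ES_I = max(EF_C=6, EF_F=13) = 13; EF_I = 13+11 = 24
ES_J = max(EF_D=12, EF_E=11, EF_G=20, EF_H=15, EF_I=24) = 24; EF_J = 24+13 = 37
Expected project duration μ = 37 hours. Critical path: A → F → I → J.

Variance along critical path = 0.111 + 4.000 + 4.000 + 7.111 = 15.222; σ = √15.222 = 3.902 hours.
Z = (41 − 37) / 3.902 = 1.025
P(T ≤ 41) = Φ(1.025) ≈ 0.847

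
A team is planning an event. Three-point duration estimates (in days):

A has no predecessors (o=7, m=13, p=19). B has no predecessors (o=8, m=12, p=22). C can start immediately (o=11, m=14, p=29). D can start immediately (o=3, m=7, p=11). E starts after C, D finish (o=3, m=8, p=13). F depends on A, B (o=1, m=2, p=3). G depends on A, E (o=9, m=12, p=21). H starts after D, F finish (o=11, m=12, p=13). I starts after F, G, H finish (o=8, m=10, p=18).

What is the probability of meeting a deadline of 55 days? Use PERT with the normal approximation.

0.948

te_A = (7 + 4·13 + 19)/6 = 78/6 = 13; σ²_A = ((19−7)/6)² = 4.000
te_B = (8 + 4·12 + 22)/6 = 78/6 = 13; σ²_B = ((22−8)/6)² = 5.444
te_C = (11 + 4·14 + 29)/6 = 96/6 = 16; σ²_C = ((29−11)/6)² = 9.000
te_D = (3 + 4·7 + 11)/6 = 42/6 = 7; σ²_D = ((11−3)/6)² = 1.778
te_E = (3 + 4·8 + 13)/6 = 48/6 = 8; σ²_E = ((13−3)/6)² = 2.778
te_F = (1 + 4·2 + 3)/6 = 12/6 = 2; σ²_F = ((3−1)/6)² = 0.111
te_G = (9 + 4·12 + 21)/6 = 78/6 = 13; σ²_G = ((21−9)/6)² = 4.000
te_H = (11 + 4·12 + 13)/6 = 72/6 = 12; σ²_H = ((13−11)/6)² = 0.111
te_I = (8 + 4·10 + 18)/6 = 66/6 = 11; σ²_I = ((18−8)/6)² = 2.778

Forward pass:
ES_A = 0; EF_A = 13
ES_B = 0; EF_B = 13
ES_C = 0; EF_C = 16
ES_D = 0; EF_D = 7
ES_E = max(EF_C=16, EF_D=7) = 16; EF_E = 16+8 = 24
ES_F = max(EF_A=13, EF_B=13) = 13; EF_F = 13+2 = 15
ES_G = max(EF_A=13, EF_E=24) = 24; EF_G = 24+13 = 37
ES_H = max(EF_D=7, EF_F=15) = 15; EF_H = 15+12 = 27
ES_I = max(EF_F=15, EF_G=37, EF_H=27) = 37; EF_I = 37+11 = 48
Expected project duration μ = 48 days. Critical path: C → E → G → I.

Variance along critical path = 9.000 + 2.778 + 4.000 + 2.778 = 18.556; σ = √18.556 = 4.308 days.
Z = (55 − 48) / 4.308 = 1.625
P(T ≤ 55) = Φ(1.625) ≈ 0.948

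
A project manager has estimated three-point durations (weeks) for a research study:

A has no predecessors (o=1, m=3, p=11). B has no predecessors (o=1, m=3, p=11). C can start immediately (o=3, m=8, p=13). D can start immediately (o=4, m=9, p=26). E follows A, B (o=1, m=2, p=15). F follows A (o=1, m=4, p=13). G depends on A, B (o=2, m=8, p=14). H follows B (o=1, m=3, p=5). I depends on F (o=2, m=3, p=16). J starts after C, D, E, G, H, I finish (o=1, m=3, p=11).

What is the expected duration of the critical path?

te_A = (1 + 4·3 + 11)/6 = 24/6 = 4
te_B = (1 + 4·3 + 11)/6 = 24/6 = 4
te_C = (3 + 4·8 + 13)/6 = 48/6 = 8
te_D = (4 + 4·9 + 26)/6 = 66/6 = 11
te_E = (1 + 4·2 + 15)/6 = 24/6 = 4
te_F = (1 + 4·4 + 13)/6 = 30/6 = 5
te_G = (2 + 4·8 + 14)/6 = 48/6 = 8
te_H = (1 + 4·3 + 5)/6 = 18/6 = 3
te_I = (2 + 4·3 + 16)/6 = 30/6 = 5
te_J = (1 + 4·3 + 11)/6 = 24/6 = 4

Forward pass:
ES_A = 0; EF_A = 4
ES_B = 0; EF_B = 4
ES_C = 0; EF_C = 8
ES_D = 0; EF_D = 11
ES_E = max(EF_A=4, EF_B=4) = 4; EF_E = 4+4 = 8
ES_F = 4; EF_F = 4+5 = 9
ES_G = max(EF_A=4, EF_B=4) = 4; EF_G = 4+8 = 12
ES_H = 4; EF_H = 4+3 = 7
ES_I = 9; EF_I = 9+5 = 14
ES_J = max(EF_C=8, EF_D=11, EF_E=8, EF_G=12, EF_H=7, EF_I=14) = 14; EF_J = 14+4 = 18
Expected project duration μ = 18 weeks. Critical path: A → F → I → J.

18 weeks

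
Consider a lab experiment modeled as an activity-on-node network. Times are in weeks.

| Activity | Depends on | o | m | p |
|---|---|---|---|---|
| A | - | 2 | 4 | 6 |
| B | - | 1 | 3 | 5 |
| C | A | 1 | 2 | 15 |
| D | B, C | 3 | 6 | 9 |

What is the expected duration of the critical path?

te_A = (2 + 4·4 + 6)/6 = 24/6 = 4
te_B = (1 + 4·3 + 5)/6 = 18/6 = 3
te_C = (1 + 4·2 + 15)/6 = 24/6 = 4
te_D = (3 + 4·6 + 9)/6 = 36/6 = 6

Forward pass:
ES_A = 0; EF_A = 4
ES_B = 0; EF_B = 3
ES_C = 4; EF_C = 4+4 = 8
ES_D = max(EF_B=3, EF_C=8) = 8; EF_D = 8+6 = 14
Expected project duration μ = 14 weeks. Critical path: A → C → D.

14 weeks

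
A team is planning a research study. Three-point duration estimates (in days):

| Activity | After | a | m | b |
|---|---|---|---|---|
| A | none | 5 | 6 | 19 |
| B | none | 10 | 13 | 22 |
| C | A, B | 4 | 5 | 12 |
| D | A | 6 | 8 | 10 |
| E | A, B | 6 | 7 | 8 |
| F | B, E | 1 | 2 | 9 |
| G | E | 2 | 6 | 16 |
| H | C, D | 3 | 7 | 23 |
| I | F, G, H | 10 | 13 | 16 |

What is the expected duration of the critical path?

42 days

te_A = (5 + 4·6 + 19)/6 = 48/6 = 8
te_B = (10 + 4·13 + 22)/6 = 84/6 = 14
te_C = (4 + 4·5 + 12)/6 = 36/6 = 6
te_D = (6 + 4·8 + 10)/6 = 48/6 = 8
te_E = (6 + 4·7 + 8)/6 = 42/6 = 7
te_F = (1 + 4·2 + 9)/6 = 18/6 = 3
te_G = (2 + 4·6 + 16)/6 = 42/6 = 7
te_H = (3 + 4·7 + 23)/6 = 54/6 = 9
te_I = (10 + 4·13 + 16)/6 = 78/6 = 13

Forward pass:
ES_A = 0; EF_A = 8
ES_B = 0; EF_B = 14
ES_C = max(EF_A=8, EF_B=14) = 14; EF_C = 14+6 = 20
ES_D = 8; EF_D = 8+8 = 16
ES_E = max(EF_A=8, EF_B=14) = 14; EF_E = 14+7 = 21
ES_F = max(EF_B=14, EF_E=21) = 21; EF_F = 21+3 = 24
ES_G = 21; EF_G = 21+7 = 28
ES_H = max(EF_C=20, EF_D=16) = 20; EF_H = 20+9 = 29
ES_I = max(EF_F=24, EF_G=28, EF_H=29) = 29; EF_I = 29+13 = 42
Expected project duration μ = 42 days. Critical path: B → C → H → I.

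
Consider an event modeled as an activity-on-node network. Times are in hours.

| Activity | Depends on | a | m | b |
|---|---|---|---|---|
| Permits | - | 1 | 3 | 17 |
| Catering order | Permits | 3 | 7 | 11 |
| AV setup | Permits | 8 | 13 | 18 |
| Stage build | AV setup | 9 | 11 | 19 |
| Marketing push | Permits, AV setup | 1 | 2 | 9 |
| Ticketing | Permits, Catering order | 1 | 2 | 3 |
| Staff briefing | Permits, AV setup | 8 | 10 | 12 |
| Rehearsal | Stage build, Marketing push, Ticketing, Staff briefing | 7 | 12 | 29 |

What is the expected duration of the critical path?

44 hours

te_Permits = (1 + 4·3 + 17)/6 = 30/6 = 5
te_Catering order = (3 + 4·7 + 11)/6 = 42/6 = 7
te_AV setup = (8 + 4·13 + 18)/6 = 78/6 = 13
te_Stage build = (9 + 4·11 + 19)/6 = 72/6 = 12
te_Marketing push = (1 + 4·2 + 9)/6 = 18/6 = 3
te_Ticketing = (1 + 4·2 + 3)/6 = 12/6 = 2
te_Staff briefing = (8 + 4·10 + 12)/6 = 60/6 = 10
te_Rehearsal = (7 + 4·12 + 29)/6 = 84/6 = 14

Forward pass:
ES_Permits = 0; EF_Permits = 5
ES_Catering order = 5; EF_Catering order = 5+7 = 12
ES_AV setup = 5; EF_AV setup = 5+13 = 18
ES_Stage build = 18; EF_Stage build = 18+12 = 30
ES_Marketing push = max(EF_Permits=5, EF_AV setup=18) = 18; EF_Marketing push = 18+3 = 21
ES_Ticketing = max(EF_Permits=5, EF_Catering order=12) = 12; EF_Ticketing = 12+2 = 14
ES_Staff briefing = max(EF_Permits=5, EF_AV setup=18) = 18; EF_Staff briefing = 18+10 = 28
ES_Rehearsal = max(EF_Stage build=30, EF_Marketing push=21, EF_Ticketing=14, EF_Staff briefing=28) = 30; EF_Rehearsal = 30+14 = 44
Expected project duration μ = 44 hours. Critical path: Permits → AV setup → Stage build → Rehearsal.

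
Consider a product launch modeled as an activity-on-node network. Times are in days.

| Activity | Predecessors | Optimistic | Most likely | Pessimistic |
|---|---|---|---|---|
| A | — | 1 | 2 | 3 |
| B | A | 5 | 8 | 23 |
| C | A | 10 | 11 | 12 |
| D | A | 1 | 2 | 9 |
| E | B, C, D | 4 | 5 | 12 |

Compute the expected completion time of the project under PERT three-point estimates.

te_A = (1 + 4·2 + 3)/6 = 12/6 = 2
te_B = (5 + 4·8 + 23)/6 = 60/6 = 10
te_C = (10 + 4·11 + 12)/6 = 66/6 = 11
te_D = (1 + 4·2 + 9)/6 = 18/6 = 3
te_E = (4 + 4·5 + 12)/6 = 36/6 = 6

Forward pass:
ES_A = 0; EF_A = 2
ES_B = 2; EF_B = 2+10 = 12
ES_C = 2; EF_C = 2+11 = 13
ES_D = 2; EF_D = 2+3 = 5
ES_E = max(EF_B=12, EF_C=13, EF_D=5) = 13; EF_E = 13+6 = 19
Expected project duration μ = 19 days. Critical path: A → C → E.

19 days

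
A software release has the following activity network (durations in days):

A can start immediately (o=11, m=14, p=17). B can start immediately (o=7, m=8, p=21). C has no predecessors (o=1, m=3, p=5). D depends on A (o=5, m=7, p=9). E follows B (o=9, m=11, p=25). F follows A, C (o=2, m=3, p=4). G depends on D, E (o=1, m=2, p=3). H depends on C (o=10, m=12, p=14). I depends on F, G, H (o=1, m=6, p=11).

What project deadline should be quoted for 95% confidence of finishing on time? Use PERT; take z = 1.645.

te_A = (11 + 4·14 + 17)/6 = 84/6 = 14; σ²_A = ((17−11)/6)² = 1.000
te_B = (7 + 4·8 + 21)/6 = 60/6 = 10; σ²_B = ((21−7)/6)² = 5.444
te_C = (1 + 4·3 + 5)/6 = 18/6 = 3; σ²_C = ((5−1)/6)² = 0.444
te_D = (5 + 4·7 + 9)/6 = 42/6 = 7; σ²_D = ((9−5)/6)² = 0.444
te_E = (9 + 4·11 + 25)/6 = 78/6 = 13; σ²_E = ((25−9)/6)² = 7.111
te_F = (2 + 4·3 + 4)/6 = 18/6 = 3; σ²_F = ((4−2)/6)² = 0.111
te_G = (1 + 4·2 + 3)/6 = 12/6 = 2; σ²_G = ((3−1)/6)² = 0.111
te_H = (10 + 4·12 + 14)/6 = 72/6 = 12; σ²_H = ((14−10)/6)² = 0.444
te_I = (1 + 4·6 + 11)/6 = 36/6 = 6; σ²_I = ((11−1)/6)² = 2.778

Forward pass:
ES_A = 0; EF_A = 14
ES_B = 0; EF_B = 10
ES_C = 0; EF_C = 3
ES_D = 14; EF_D = 14+7 = 21
ES_E = 10; EF_E = 10+13 = 23
ES_F = max(EF_A=14, EF_C=3) = 14; EF_F = 14+3 = 17
ES_G = max(EF_D=21, EF_E=23) = 23; EF_G = 23+2 = 25
ES_H = 3; EF_H = 3+12 = 15
ES_I = max(EF_F=17, EF_G=25, EF_H=15) = 25; EF_I = 25+6 = 31
Expected project duration μ = 31 days. Critical path: B → E → G → I.

Variance along critical path = 5.444 + 7.111 + 0.111 + 2.778 = 15.444; σ = 3.930 days.
D = μ + z·σ = 31 + 1.645·3.930 = 37.5 days

37.5 days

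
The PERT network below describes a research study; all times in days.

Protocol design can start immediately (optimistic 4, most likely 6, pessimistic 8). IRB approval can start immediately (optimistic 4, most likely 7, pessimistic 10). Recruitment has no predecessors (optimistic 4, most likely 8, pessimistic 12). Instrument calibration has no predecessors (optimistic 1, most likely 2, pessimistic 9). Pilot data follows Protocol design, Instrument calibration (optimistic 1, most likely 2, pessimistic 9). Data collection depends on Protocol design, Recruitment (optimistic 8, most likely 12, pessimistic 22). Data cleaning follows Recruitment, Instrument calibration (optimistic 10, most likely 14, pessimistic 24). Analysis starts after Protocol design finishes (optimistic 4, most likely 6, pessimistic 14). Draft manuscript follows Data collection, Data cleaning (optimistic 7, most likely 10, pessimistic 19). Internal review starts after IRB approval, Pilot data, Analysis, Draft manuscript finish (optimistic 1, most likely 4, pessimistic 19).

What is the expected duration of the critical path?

40 days

te_Protocol design = (4 + 4·6 + 8)/6 = 36/6 = 6
te_IRB approval = (4 + 4·7 + 10)/6 = 42/6 = 7
te_Recruitment = (4 + 4·8 + 12)/6 = 48/6 = 8
te_Instrument calibration = (1 + 4·2 + 9)/6 = 18/6 = 3
te_Pilot data = (1 + 4·2 + 9)/6 = 18/6 = 3
te_Data collection = (8 + 4·12 + 22)/6 = 78/6 = 13
te_Data cleaning = (10 + 4·14 + 24)/6 = 90/6 = 15
te_Analysis = (4 + 4·6 + 14)/6 = 42/6 = 7
te_Draft manuscript = (7 + 4·10 + 19)/6 = 66/6 = 11
te_Internal review = (1 + 4·4 + 19)/6 = 36/6 = 6

Forward pass:
ES_Protocol design = 0; EF_Protocol design = 6
ES_IRB approval = 0; EF_IRB approval = 7
ES_Recruitment = 0; EF_Recruitment = 8
ES_Instrument calibration = 0; EF_Instrument calibration = 3
ES_Pilot data = max(EF_Protocol design=6, EF_Instrument calibration=3) = 6; EF_Pilot data = 6+3 = 9
ES_Data collection = max(EF_Protocol design=6, EF_Recruitment=8) = 8; EF_Data collection = 8+13 = 21
ES_Data cleaning = max(EF_Recruitment=8, EF_Instrument calibration=3) = 8; EF_Data cleaning = 8+15 = 23
ES_Analysis = 6; EF_Analysis = 6+7 = 13
ES_Draft manuscript = max(EF_Data collection=21, EF_Data cleaning=23) = 23; EF_Draft manuscript = 23+11 = 34
ES_Internal review = max(EF_IRB approval=7, EF_Pilot data=9, EF_Analysis=13, EF_Draft manuscript=34) = 34; EF_Internal review = 34+6 = 40
Expected project duration μ = 40 days. Critical path: Recruitment → Data cleaning → Draft manuscript → Internal review.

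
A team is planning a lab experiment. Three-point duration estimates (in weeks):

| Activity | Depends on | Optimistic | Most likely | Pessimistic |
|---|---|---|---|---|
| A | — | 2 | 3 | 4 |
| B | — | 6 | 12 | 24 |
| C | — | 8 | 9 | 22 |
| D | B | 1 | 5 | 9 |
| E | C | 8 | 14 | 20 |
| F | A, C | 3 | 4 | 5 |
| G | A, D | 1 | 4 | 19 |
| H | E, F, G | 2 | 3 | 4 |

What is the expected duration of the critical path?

te_A = (2 + 4·3 + 4)/6 = 18/6 = 3
te_B = (6 + 4·12 + 24)/6 = 78/6 = 13
te_C = (8 + 4·9 + 22)/6 = 66/6 = 11
te_D = (1 + 4·5 + 9)/6 = 30/6 = 5
te_E = (8 + 4·14 + 20)/6 = 84/6 = 14
te_F = (3 + 4·4 + 5)/6 = 24/6 = 4
te_G = (1 + 4·4 + 19)/6 = 36/6 = 6
te_H = (2 + 4·3 + 4)/6 = 18/6 = 3

Forward pass:
ES_A = 0; EF_A = 3
ES_B = 0; EF_B = 13
ES_C = 0; EF_C = 11
ES_D = 13; EF_D = 13+5 = 18
ES_E = 11; EF_E = 11+14 = 25
ES_F = max(EF_A=3, EF_C=11) = 11; EF_F = 11+4 = 15
ES_G = max(EF_A=3, EF_D=18) = 18; EF_G = 18+6 = 24
ES_H = max(EF_E=25, EF_F=15, EF_G=24) = 25; EF_H = 25+3 = 28
Expected project duration μ = 28 weeks. Critical path: C → E → H.

28 weeks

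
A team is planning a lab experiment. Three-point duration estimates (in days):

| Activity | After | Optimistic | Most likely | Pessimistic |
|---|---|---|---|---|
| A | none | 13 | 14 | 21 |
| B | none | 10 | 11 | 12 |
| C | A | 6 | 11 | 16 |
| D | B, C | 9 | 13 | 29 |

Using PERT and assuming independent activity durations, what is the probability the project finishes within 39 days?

te_A = (13 + 4·14 + 21)/6 = 90/6 = 15; σ²_A = ((21−13)/6)² = 1.778
te_B = (10 + 4·11 + 12)/6 = 66/6 = 11; σ²_B = ((12−10)/6)² = 0.111
te_C = (6 + 4·11 + 16)/6 = 66/6 = 11; σ²_C = ((16−6)/6)² = 2.778
te_D = (9 + 4·13 + 29)/6 = 90/6 = 15; σ²_D = ((29−9)/6)² = 11.111

Forward pass:
ES_A = 0; EF_A = 15
ES_B = 0; EF_B = 11
ES_C = 15; EF_C = 15+11 = 26
ES_D = max(EF_B=11, EF_C=26) = 26; EF_D = 26+15 = 41
Expected project duration μ = 41 days. Critical path: A → C → D.

Variance along critical path = 1.778 + 2.778 + 11.111 = 15.667; σ = √15.667 = 3.958 days.
Z = (39 − 41) / 3.958 = -0.505
P(T ≤ 39) = Φ(-0.505) ≈ 0.307

0.307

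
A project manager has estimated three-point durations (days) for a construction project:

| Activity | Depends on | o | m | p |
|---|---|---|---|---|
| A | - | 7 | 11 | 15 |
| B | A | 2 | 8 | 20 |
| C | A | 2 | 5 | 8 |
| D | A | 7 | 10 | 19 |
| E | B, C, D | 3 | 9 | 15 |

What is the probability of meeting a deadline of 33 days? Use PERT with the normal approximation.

te_A = (7 + 4·11 + 15)/6 = 66/6 = 11; σ²_A = ((15−7)/6)² = 1.778
te_B = (2 + 4·8 + 20)/6 = 54/6 = 9; σ²_B = ((20−2)/6)² = 9.000
te_C = (2 + 4·5 + 8)/6 = 30/6 = 5; σ²_C = ((8−2)/6)² = 1.000
te_D = (7 + 4·10 + 19)/6 = 66/6 = 11; σ²_D = ((19−7)/6)² = 4.000
te_E = (3 + 4·9 + 15)/6 = 54/6 = 9; σ²_E = ((15−3)/6)² = 4.000

Forward pass:
ES_A = 0; EF_A = 11
ES_B = 11; EF_B = 11+9 = 20
ES_C = 11; EF_C = 11+5 = 16
ES_D = 11; EF_D = 11+11 = 22
ES_E = max(EF_B=20, EF_C=16, EF_D=22) = 22; EF_E = 22+9 = 31
Expected project duration μ = 31 days. Critical path: A → D → E.

Variance along critical path = 1.778 + 4.000 + 4.000 = 9.778; σ = √9.778 = 3.127 days.
Z = (33 − 31) / 3.127 = 0.640
P(T ≤ 33) = Φ(0.640) ≈ 0.739

0.739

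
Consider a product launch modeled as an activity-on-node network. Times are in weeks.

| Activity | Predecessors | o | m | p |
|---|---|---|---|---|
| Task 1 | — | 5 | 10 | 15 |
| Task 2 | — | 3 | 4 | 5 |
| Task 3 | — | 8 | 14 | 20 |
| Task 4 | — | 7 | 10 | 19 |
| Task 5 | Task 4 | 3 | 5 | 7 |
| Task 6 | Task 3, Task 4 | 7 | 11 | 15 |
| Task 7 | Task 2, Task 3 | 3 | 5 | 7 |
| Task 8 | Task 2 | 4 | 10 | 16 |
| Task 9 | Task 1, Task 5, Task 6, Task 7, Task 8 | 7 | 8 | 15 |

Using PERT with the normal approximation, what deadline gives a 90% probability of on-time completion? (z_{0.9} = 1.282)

te_Task 1 = (5 + 4·10 + 15)/6 = 60/6 = 10; σ²_Task 1 = ((15−5)/6)² = 2.778
te_Task 2 = (3 + 4·4 + 5)/6 = 24/6 = 4; σ²_Task 2 = ((5−3)/6)² = 0.111
te_Task 3 = (8 + 4·14 + 20)/6 = 84/6 = 14; σ²_Task 3 = ((20−8)/6)² = 4.000
te_Task 4 = (7 + 4·10 + 19)/6 = 66/6 = 11; σ²_Task 4 = ((19−7)/6)² = 4.000
te_Task 5 = (3 + 4·5 + 7)/6 = 30/6 = 5; σ²_Task 5 = ((7−3)/6)² = 0.444
te_Task 6 = (7 + 4·11 + 15)/6 = 66/6 = 11; σ²_Task 6 = ((15−7)/6)² = 1.778
te_Task 7 = (3 + 4·5 + 7)/6 = 30/6 = 5; σ²_Task 7 = ((7−3)/6)² = 0.444
te_Task 8 = (4 + 4·10 + 16)/6 = 60/6 = 10; σ²_Task 8 = ((16−4)/6)² = 4.000
te_Task 9 = (7 + 4·8 + 15)/6 = 54/6 = 9; σ²_Task 9 = ((15−7)/6)² = 1.778

Forward pass:
ES_Task 1 = 0; EF_Task 1 = 10
ES_Task 2 = 0; EF_Task 2 = 4
ES_Task 3 = 0; EF_Task 3 = 14
ES_Task 4 = 0; EF_Task 4 = 11
ES_Task 5 = 11; EF_Task 5 = 11+5 = 16
ES_Task 6 = max(EF_Task 3=14, EF_Task 4=11) = 14; EF_Task 6 = 14+11 = 25
ES_Task 7 = max(EF_Task 2=4, EF_Task 3=14) = 14; EF_Task 7 = 14+5 = 19
ES_Task 8 = 4; EF_Task 8 = 4+10 = 14
ES_Task 9 = max(EF_Task 1=10, EF_Task 5=16, EF_Task 6=25, EF_Task 7=19, EF_Task 8=14) = 25; EF_Task 9 = 25+9 = 34
Expected project duration μ = 34 weeks. Critical path: Task 3 → Task 6 → Task 9.

Variance along critical path = 4.000 + 1.778 + 1.778 = 7.556; σ = 2.749 weeks.
D = μ + z·σ = 34 + 1.282·2.749 = 37.5 weeks

37.5 weeks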